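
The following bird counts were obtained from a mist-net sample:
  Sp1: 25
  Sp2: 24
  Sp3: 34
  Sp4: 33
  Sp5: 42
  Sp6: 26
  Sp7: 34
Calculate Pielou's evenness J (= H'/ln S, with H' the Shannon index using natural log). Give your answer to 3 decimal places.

0.991

Total N = 25+24+34+33+42+26+34 = 218, so the proportions are 0.11468, 0.11009, 0.15596, 0.15138, 0.19266, 0.11927, 0.15596 (working shown to 5 dp, full precision carried).
H' = −Σ pᵢ ln pᵢ = −((-0.24835) + (-0.24291) + (-0.28980) + (-0.28580) + (-0.31728) + (-0.25361) + (-0.28980)) = 1.92755.
With S = 7 species, ln S = 1.94591, so J = 1.92755/1.94591 = 0.99056, i.e. 0.991 to 3 decimal places.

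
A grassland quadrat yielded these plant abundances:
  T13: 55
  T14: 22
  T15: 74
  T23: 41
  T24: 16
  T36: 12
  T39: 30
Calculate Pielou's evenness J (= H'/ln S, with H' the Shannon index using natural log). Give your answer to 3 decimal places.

Total N = 55+22+74+41+16+12+30 = 250, so the proportions are 0.22, 0.088, 0.296, 0.164, 0.064, 0.048, 0.12 (working shown to 5 dp, full precision carried).
H' = −Σ pᵢ ln pᵢ = −((-0.33311) + (-0.21388) + (-0.36035) + (-0.29649) + (-0.17593) + (-0.14575) + (-0.25443)) = 1.77994.
With S = 7 species, ln S = 1.94591, so J = 1.77994/1.94591 = 0.91471, i.e. 0.915 to 3 decimal places.

0.915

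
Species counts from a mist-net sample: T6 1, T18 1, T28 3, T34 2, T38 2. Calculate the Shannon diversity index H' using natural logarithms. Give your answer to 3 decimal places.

1.523

Total N = 1+1+3+2+2 = 9, so the proportions are 0.11111, 0.11111, 0.33333, 0.22222, 0.22222 (working shown to 5 dp, full precision carried).
Each pᵢ ln pᵢ term: 0.11111×(-2.19722)=-0.24414, 0.11111×(-2.19722)=-0.24414, 0.33333×(-1.09861)=-0.36620, 0.22222×(-1.50408)=-0.33424, 0.22222×(-1.50408)=-0.33424.
Sum = -1.52296, so H' = 1.523.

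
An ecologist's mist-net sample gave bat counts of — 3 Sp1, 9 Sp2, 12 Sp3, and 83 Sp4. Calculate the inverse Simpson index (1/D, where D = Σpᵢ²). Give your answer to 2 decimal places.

1.61

Total N = 3+9+12+83 = 107, so the proportions are 0.02804, 0.08411, 0.11215, 0.7757 (working shown to 5 dp, full precision carried).
D = 0.02804² + 0.08411² + 0.11215² + 0.7757² = 0.00079 + 0.00707 + 0.01258 + 0.60171 = 0.62215.
So 1/D = 1.6073, i.e. 1.61 to 2 decimal places.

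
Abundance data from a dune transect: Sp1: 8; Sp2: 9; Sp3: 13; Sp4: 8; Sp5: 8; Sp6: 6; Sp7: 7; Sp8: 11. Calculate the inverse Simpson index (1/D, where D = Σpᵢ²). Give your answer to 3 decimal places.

Total N = 8+9+13+8+8+6+7+11 = 70, so the proportions are 0.1142857, 0.1285714, 0.1857143, 0.1142857, 0.1142857, 0.0857143, 0.1, 0.1571429 (working shown to 7 dp, full precision carried).
D = 0.1142857² + 0.1285714² + 0.1857143² + 0.1142857² + 0.1142857² + 0.0857143² + 0.1² + 0.1571429² = 0.0130612 + 0.0165306 + 0.0344898 + 0.0130612 + 0.0130612 + 0.0073469 + 0.0100000 + 0.0246939 = 0.1322449.
So 1/D = 7.56173, i.e. 7.562 to 3 decimal places.

7.562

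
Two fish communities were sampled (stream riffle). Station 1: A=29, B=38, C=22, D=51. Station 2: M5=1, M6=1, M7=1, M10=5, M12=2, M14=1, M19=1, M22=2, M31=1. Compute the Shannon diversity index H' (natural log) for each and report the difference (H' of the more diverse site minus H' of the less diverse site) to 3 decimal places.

Station 1: N=140, proportions 0.20714, 0.27143, 0.15714, 0.36429, giving H' = 1.33874 (working shown to 5 dp, full precision carried).
Station 2: N=15, proportions 0.06667, 0.06667, 0.06667, 0.33333, 0.13333, 0.06667, 0.06667, 0.13333, 0.06667, giving H' = 1.98673.
Difference = |1.33874 − 1.98673| = 0.64799, i.e. 0.648 to 3 decimal places.

0.648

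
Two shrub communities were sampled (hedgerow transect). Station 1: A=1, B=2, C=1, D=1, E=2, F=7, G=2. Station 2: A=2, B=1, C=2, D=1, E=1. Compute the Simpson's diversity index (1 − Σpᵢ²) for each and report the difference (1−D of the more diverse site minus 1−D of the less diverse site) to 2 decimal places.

0.03

Station 1: N=16, proportions 0.0625, 0.125, 0.0625, 0.0625, 0.125, 0.4375, 0.125, giving 1−D = 0.7500 (working shown to 4 dp, full precision carried).
Station 2: N=7, proportions 0.2857, 0.1429, 0.2857, 0.1429, 0.1429, giving 1−D = 0.7755.
Difference = |0.7500 − 0.7755| = 0.0255, i.e. 0.03 to 2 decimal places.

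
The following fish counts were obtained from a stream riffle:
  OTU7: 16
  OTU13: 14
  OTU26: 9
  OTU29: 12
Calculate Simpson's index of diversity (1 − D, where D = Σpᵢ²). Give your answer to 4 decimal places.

0.7397

Total N = 16+14+9+12 = 51, so the proportions are 0.313725, 0.27451, 0.176471, 0.235294 (working shown to 6 dp, full precision carried).
D = 0.313725² + 0.27451² + 0.176471² + 0.235294² = 0.098424 + 0.075356 + 0.031142 + 0.055363 = 0.260285.
So 1 − D = 0.739715, i.e. 0.7397 to 4 decimal places.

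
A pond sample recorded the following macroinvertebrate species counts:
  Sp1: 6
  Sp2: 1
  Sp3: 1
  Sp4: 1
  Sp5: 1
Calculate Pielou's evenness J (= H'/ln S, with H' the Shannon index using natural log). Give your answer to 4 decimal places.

Total N = 6+1+1+1+1 = 10, so the proportions are 0.6, 0.1, 0.1, 0.1, 0.1 (working shown to 6 dp, full precision carried).
H' = −Σ pᵢ ln pᵢ = −((-0.306495) + (-0.230259) + (-0.230259) + (-0.230259) + (-0.230259)) = 1.227529.
With S = 5 species, ln S = 1.609438, so J = 1.227529/1.609438 = 0.762707, i.e. 0.7627 to 4 decimal places.

0.7627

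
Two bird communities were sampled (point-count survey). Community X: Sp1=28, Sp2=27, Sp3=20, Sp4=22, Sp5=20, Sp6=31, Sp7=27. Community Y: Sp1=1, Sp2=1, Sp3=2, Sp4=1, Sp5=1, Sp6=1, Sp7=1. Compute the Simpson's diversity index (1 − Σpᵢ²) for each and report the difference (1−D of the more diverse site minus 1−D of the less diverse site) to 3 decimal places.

0.010

Community X: N=175, proportions 0.16, 0.15429, 0.11429, 0.12571, 0.11429, 0.17714, 0.15429, giving 1−D = 0.85349 (working shown to 5 dp, full precision carried).
Community Y: N=8, proportions 0.125, 0.125, 0.25, 0.125, 0.125, 0.125, 0.125, giving 1−D = 0.84375.
Difference = |0.85349 − 0.84375| = 0.00974, i.e. 0.010 to 3 decimal places.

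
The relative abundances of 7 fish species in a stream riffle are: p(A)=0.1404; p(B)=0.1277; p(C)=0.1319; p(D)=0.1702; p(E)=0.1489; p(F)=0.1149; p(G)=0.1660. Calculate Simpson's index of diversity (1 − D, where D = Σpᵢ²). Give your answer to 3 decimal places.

D = 0.1404² + 0.1277² + 0.1319² + 0.1702² + 0.1489² + 0.1149² + 0.166² = 0.01971 + 0.01631 + 0.01740 + 0.02897 + 0.02217 + 0.01320 + 0.02756 = 0.14531 (working shown to 5 dp, full precision carried).
So 1 − D = 0.85469, i.e. 0.855 to 3 decimal places.

0.855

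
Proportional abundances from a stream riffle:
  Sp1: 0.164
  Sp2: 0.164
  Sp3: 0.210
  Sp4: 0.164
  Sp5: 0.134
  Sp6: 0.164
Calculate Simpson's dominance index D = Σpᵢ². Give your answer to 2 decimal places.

D = 0.164² + 0.164² + 0.21² + 0.164² + 0.134² + 0.164² = 0.0269 + 0.0269 + 0.0441 + 0.0269 + 0.0180 + 0.0269 = 0.1696 (working shown to 4 dp, full precision carried).
To 2 decimal places, D = 0.17.

0.17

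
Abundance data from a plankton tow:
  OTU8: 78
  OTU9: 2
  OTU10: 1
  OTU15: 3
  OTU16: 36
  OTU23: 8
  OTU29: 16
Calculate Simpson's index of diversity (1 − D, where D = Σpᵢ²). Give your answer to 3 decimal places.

Total N = 78+2+1+3+36+8+16 = 144, so the proportions are 0.54167, 0.01389, 0.00694, 0.02083, 0.25, 0.05556, 0.11111 (working shown to 5 dp, full precision carried).
D = 0.54167² + 0.01389² + 0.00694² + 0.02083² + 0.25² + 0.05556² + 0.11111² = 0.29340 + 0.00019 + 0.00005 + 0.00043 + 0.06250 + 0.00309 + 0.01235 = 0.37201.
So 1 − D = 0.62799, i.e. 0.628 to 3 decimal places.

0.628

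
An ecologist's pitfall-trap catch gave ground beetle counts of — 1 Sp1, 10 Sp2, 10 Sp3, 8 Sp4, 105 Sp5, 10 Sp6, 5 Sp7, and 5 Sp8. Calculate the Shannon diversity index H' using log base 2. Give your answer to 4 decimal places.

Total N = 1+10+10+8+105+10+5+5 = 154, so the proportions are 0.006494, 0.064935, 0.064935, 0.051948, 0.681818, 0.064935, 0.032468, 0.032468 (working shown to 6 dp, full precision carried).
Each pᵢ log₂ pᵢ term: 0.006494×(-7.266787)=-0.047187, 0.064935×(-3.944858)=-0.256160, 0.064935×(-3.944858)=-0.256160, 0.051948×(-4.266787)=-0.221651, 0.681818×(-0.552541)=-0.376733, 0.064935×(-3.944858)=-0.256160, 0.032468×(-4.944858)=-0.160547, 0.032468×(-4.944858)=-0.160547.
Sum = -1.735144, so H' = 1.7351.

1.7351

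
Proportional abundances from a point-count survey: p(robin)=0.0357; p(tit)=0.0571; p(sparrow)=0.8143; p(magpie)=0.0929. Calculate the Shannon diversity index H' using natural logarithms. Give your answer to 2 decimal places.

0.67

Each pᵢ ln pᵢ term (working shown to 4 dp, full precision carried): 0.0357×(-3.3326)=-0.1190, 0.0571×(-2.8630)=-0.1635, 0.8143×(-0.2054)=-0.1673, 0.0929×(-2.3762)=-0.2208.
Sum = -0.6705, so H' = 0.67.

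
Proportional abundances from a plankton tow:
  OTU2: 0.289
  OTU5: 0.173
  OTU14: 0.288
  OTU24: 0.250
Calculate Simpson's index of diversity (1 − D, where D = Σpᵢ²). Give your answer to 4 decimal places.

D = 0.289² + 0.173² + 0.288² + 0.25² = 0.083521 + 0.029929 + 0.082944 + 0.062500 = 0.258894 (working shown to 6 dp, full precision carried).
So 1 − D = 0.741106, i.e. 0.7411 to 4 decimal places.

0.7411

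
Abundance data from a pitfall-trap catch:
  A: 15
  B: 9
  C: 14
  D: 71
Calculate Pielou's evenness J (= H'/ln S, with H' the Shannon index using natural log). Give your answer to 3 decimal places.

0.737

Total N = 15+9+14+71 = 109, so the proportions are 0.13761, 0.08257, 0.12844, 0.65138 (working shown to 5 dp, full precision carried).
H' = −Σ pᵢ ln pᵢ = −((-0.27293) + (-0.20594) + (-0.26360) + (-0.27922)) = 1.02169.
With S = 4 species, ln S = 1.38629, so J = 1.02169/1.38629 = 0.73699, i.e. 0.737 to 3 decimal places.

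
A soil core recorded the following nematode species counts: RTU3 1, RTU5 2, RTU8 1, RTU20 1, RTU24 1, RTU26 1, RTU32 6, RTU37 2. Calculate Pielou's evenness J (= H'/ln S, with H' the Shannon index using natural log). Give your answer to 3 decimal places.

0.869

Total N = 1+2+1+1+1+1+6+2 = 15, so the proportions are 0.06667, 0.13333, 0.06667, 0.06667, 0.06667, 0.06667, 0.4, 0.13333 (working shown to 5 dp, full precision carried).
H' = −Σ pᵢ ln pᵢ = −((-0.18054) + (-0.26865) + (-0.18054) + (-0.18054) + (-0.18054) + (-0.18054) + (-0.36652) + (-0.26865)) = 1.80651.
With S = 8 species, ln S = 2.07944, so J = 1.80651/2.07944 = 0.86875, i.e. 0.869 to 3 decimal places.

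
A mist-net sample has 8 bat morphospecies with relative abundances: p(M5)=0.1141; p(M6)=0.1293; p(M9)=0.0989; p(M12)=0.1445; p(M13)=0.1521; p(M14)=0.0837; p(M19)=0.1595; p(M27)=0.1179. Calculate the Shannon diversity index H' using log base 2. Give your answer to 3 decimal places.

Each pᵢ log₂ pᵢ term (working shown to 5 dp, full precision carried): 0.1141×(-3.13163)=-0.35732, 0.1293×(-2.95121)=-0.38159, 0.0989×(-3.33789)=-0.33012, 0.1445×(-2.79086)=-0.40328, 0.1521×(-2.71691)=-0.41324, 0.0837×(-3.57863)=-0.29953, 0.1595×(-2.64837)=-0.42242, 0.1179×(-3.08436)=-0.36365.
Sum = -2.97114, so H' = 2.971.

2.971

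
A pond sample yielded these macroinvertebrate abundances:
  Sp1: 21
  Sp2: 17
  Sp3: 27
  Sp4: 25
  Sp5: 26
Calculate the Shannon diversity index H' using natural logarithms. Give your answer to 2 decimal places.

1.60

Total N = 21+17+27+25+26 = 116, so the proportions are 0.181, 0.1466, 0.2328, 0.2155, 0.2241 (working shown to 4 dp, full precision carried).
Each pᵢ ln pᵢ term: 0.181×(-1.7091)=-0.3094, 0.1466×(-1.9204)=-0.2814, 0.2328×(-1.4578)=-0.3393, 0.2155×(-1.5347)=-0.3308, 0.2241×(-1.4955)=-0.3352.
Sum = -1.5961, so H' = 1.60.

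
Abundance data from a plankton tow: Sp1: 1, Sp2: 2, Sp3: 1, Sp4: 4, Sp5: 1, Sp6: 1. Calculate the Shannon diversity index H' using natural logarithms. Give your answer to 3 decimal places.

1.609

Total N = 1+2+1+4+1+1 = 10, so the proportions are 0.1, 0.2, 0.1, 0.4, 0.1, 0.1 (working shown to 5 dp, full precision carried).
Each pᵢ ln pᵢ term: 0.1×(-2.30259)=-0.23026, 0.2×(-1.60944)=-0.32189, 0.1×(-2.30259)=-0.23026, 0.4×(-0.91629)=-0.36652, 0.1×(-2.30259)=-0.23026, 0.1×(-2.30259)=-0.23026.
Sum = -1.60944, so H' = 1.609.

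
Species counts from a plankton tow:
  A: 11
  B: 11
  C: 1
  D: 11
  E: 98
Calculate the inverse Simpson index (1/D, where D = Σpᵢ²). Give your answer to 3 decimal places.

1.748

Total N = 11+11+1+11+98 = 132, so the proportions are 0.083333, 0.083333, 0.007576, 0.083333, 0.742424 (working shown to 6 dp, full precision carried).
D = 0.083333² + 0.083333² + 0.007576² + 0.083333² + 0.742424² = 0.006944 + 0.006944 + 0.000057 + 0.006944 + 0.551194 = 0.572084.
So 1/D = 1.74799, i.e. 1.748 to 3 decimal places.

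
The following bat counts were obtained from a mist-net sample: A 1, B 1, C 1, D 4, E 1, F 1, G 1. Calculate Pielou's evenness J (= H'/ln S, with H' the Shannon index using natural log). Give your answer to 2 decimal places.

0.90

Total N = 1+1+1+4+1+1+1 = 10, so the proportions are 0.1, 0.1, 0.1, 0.4, 0.1, 0.1, 0.1 (working shown to 4 dp, full precision carried).
H' = −Σ pᵢ ln pᵢ = −((-0.2303) + (-0.2303) + (-0.2303) + (-0.3665) + (-0.2303) + (-0.2303) + (-0.2303)) = 1.7481.
With S = 7 species, ln S = 1.9459, so J = 1.7481/1.9459 = 0.8983, i.e. 0.90 to 2 decimal places.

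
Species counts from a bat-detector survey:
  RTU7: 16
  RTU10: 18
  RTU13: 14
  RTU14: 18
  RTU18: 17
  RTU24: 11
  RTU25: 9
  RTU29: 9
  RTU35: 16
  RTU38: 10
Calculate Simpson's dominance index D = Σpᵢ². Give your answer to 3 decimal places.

Total N = 16+18+14+18+17+11+9+9+16+10 = 138, so the proportions are 0.11594, 0.13043, 0.10145, 0.13043, 0.12319, 0.07971, 0.06522, 0.06522, 0.11594, 0.07246 (working shown to 5 dp, full precision carried).
D = 0.11594² + 0.13043² + 0.10145² + 0.13043² + 0.12319² + 0.07971² + 0.06522² + 0.06522² + 0.11594² + 0.07246² = 0.01344 + 0.01701 + 0.01029 + 0.01701 + 0.01518 + 0.00635 + 0.00425 + 0.00425 + 0.01344 + 0.00525 = 0.10649.
To 3 decimal places, D = 0.106.

0.106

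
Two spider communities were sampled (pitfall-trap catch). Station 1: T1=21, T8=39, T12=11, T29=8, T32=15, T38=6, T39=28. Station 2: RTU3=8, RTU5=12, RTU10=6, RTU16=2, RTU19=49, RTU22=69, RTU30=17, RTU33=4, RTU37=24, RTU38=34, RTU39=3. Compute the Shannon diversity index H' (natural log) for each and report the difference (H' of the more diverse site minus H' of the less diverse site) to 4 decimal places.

0.1742

Station 1: N=128, proportions 0.164062, 0.304688, 0.085938, 0.0625, 0.117188, 0.046875, 0.21875, giving H' = 1.770005 (working shown to 6 dp, full precision carried).
Station 2: N=228, proportions 0.035088, 0.052632, 0.026316, 0.008772, 0.214912, 0.302632, 0.074561, 0.017544, 0.105263, 0.149123, 0.013158, giving H' = 1.944175.
Difference = |1.770005 − 1.944175| = 0.174170, i.e. 0.1742 to 4 decimal places.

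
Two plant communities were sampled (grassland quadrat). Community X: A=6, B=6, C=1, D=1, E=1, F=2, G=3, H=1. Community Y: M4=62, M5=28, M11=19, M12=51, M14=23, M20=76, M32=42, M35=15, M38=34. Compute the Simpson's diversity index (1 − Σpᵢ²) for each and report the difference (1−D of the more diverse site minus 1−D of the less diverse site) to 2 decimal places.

Community X: N=21, proportions 0.2857, 0.2857, 0.0476, 0.0476, 0.0476, 0.0952, 0.1429, 0.0476, giving 1−D = 0.7982 (working shown to 4 dp, full precision carried).
Community Y: N=350, proportions 0.1771, 0.08, 0.0543, 0.1457, 0.0657, 0.2171, 0.12, 0.0429, 0.0971, giving 1−D = 0.8609.
Difference = |0.7982 − 0.8609| = 0.0627, i.e. 0.06 to 2 decimal places.

0.06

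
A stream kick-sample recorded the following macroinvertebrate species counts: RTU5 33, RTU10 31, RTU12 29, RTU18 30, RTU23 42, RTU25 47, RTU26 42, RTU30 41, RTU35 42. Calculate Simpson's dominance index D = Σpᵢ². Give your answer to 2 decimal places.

Total N = 33+31+29+30+42+47+42+41+42 = 337, so the proportions are 0.0979, 0.092, 0.0861, 0.089, 0.1246, 0.1395, 0.1246, 0.1217, 0.1246 (working shown to 4 dp, full precision carried).
D = 0.0979² + 0.092² + 0.0861² + 0.089² + 0.1246² + 0.1395² + 0.1246² + 0.1217² + 0.1246² = 0.0096 + 0.0085 + 0.0074 + 0.0079 + 0.0155 + 0.0195 + 0.0155 + 0.0148 + 0.0155 = 0.1142.
To 2 decimal places, D = 0.11.

0.11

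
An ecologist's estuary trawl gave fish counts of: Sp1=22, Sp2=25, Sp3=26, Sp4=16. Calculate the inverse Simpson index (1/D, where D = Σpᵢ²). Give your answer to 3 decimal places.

3.881

Total N = 22+25+26+16 = 89, so the proportions are 0.247191, 0.2808989, 0.2921348, 0.1797753 (working shown to 7 dp, full precision carried).
D = 0.247191² + 0.2808989² + 0.2921348² + 0.1797753² = 0.0611034 + 0.0789042 + 0.0853428 + 0.0323192 = 0.2576695.
So 1/D = 3.88094, i.e. 3.881 to 3 decimal places.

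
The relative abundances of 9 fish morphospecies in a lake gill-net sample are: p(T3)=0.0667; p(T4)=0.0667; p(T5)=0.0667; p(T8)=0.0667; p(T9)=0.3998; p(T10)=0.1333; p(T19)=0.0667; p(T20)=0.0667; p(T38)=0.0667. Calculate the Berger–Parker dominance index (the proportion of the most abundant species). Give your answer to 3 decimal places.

0.400

The largest proportion is 0.3998, i.e. d = 0.400 to 3 decimal places.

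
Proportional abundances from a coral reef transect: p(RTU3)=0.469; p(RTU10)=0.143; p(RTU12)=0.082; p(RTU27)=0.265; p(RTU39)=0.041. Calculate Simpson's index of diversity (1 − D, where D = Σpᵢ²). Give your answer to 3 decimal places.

D = 0.469² + 0.143² + 0.082² + 0.265² + 0.041² = 0.21996 + 0.02045 + 0.00672 + 0.07023 + 0.00168 = 0.31904 (working shown to 5 dp, full precision carried).
So 1 − D = 0.68096, i.e. 0.681 to 3 decimal places.

0.681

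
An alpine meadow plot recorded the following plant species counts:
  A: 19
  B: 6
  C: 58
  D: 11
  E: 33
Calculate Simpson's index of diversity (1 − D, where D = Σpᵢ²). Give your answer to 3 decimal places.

Total N = 19+6+58+11+33 = 127, so the proportions are 0.14961, 0.04724, 0.45669, 0.08661, 0.25984 (working shown to 5 dp, full precision carried).
D = 0.14961² + 0.04724² + 0.45669² + 0.08661² + 0.25984² = 0.02238 + 0.00223 + 0.20857 + 0.00750 + 0.06752 = 0.30820.
So 1 − D = 0.69180, i.e. 0.692 to 3 decimal places.

0.692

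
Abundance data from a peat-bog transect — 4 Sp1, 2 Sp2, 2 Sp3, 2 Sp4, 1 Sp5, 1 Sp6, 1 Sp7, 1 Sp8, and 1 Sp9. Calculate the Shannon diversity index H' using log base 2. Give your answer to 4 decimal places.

Total N = 4+2+2+2+1+1+1+1+1 = 15, so the proportions are 0.266667, 0.133333, 0.133333, 0.133333, 0.066667, 0.066667, 0.066667, 0.066667, 0.066667 (working shown to 6 dp, full precision carried).
Each pᵢ log₂ pᵢ term: 0.266667×(-1.906891)=-0.508504, 0.133333×(-2.906891)=-0.387585, 0.133333×(-2.906891)=-0.387585, 0.133333×(-2.906891)=-0.387585, 0.066667×(-3.906891)=-0.260459, 0.066667×(-3.906891)=-0.260459, 0.066667×(-3.906891)=-0.260459, 0.066667×(-3.906891)=-0.260459, 0.066667×(-3.906891)=-0.260459.
Sum = -2.973557, so H' = 2.9736.

2.9736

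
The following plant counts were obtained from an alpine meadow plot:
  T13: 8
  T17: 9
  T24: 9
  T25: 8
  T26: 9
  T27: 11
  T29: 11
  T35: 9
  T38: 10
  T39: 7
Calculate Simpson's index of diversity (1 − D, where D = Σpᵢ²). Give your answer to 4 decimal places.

Total N = 8+9+9+8+9+11+11+9+10+7 = 91, so the proportions are 0.087912, 0.098901, 0.098901, 0.087912, 0.098901, 0.120879, 0.120879, 0.098901, 0.10989, 0.076923 (working shown to 6 dp, full precision carried).
D = 0.087912² + 0.098901² + 0.098901² + 0.087912² + 0.098901² + 0.120879² + 0.120879² + 0.098901² + 0.10989² + 0.076923² = 0.007729 + 0.009781 + 0.009781 + 0.007729 + 0.009781 + 0.014612 + 0.014612 + 0.009781 + 0.012076 + 0.005917 = 0.101799.
So 1 − D = 0.898201, i.e. 0.8982 to 4 decimal places.

0.8982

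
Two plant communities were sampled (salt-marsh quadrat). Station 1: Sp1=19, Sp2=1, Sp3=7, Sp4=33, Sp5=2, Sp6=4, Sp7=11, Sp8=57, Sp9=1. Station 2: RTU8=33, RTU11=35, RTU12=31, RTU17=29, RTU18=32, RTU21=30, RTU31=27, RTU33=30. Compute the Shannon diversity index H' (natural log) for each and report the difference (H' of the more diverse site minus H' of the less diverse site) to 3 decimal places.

Station 1: N=135, proportions 0.140741, 0.007407, 0.051852, 0.244444, 0.014815, 0.02963, 0.081481, 0.422222, 0.007407, giving H' = 1.581477 (working shown to 6 dp, full precision carried).
Station 2: N=247, proportions 0.133603, 0.1417, 0.125506, 0.117409, 0.129555, 0.121457, 0.109312, 0.121457, giving H' = 2.076635.
Difference = |1.581477 − 2.076635| = 0.495158, i.e. 0.495 to 3 decimal places.

0.495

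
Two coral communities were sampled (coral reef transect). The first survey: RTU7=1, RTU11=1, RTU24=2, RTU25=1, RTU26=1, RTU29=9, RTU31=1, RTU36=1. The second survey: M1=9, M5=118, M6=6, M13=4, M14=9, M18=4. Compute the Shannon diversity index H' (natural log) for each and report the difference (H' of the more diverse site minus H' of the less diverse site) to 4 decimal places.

The first survey: N=17, proportions 0.058824, 0.058824, 0.117647, 0.058824, 0.058824, 0.529412, 0.058824, 0.058824, giving H' = 1.588430 (working shown to 6 dp, full precision carried).
The second survey: N=150, proportions 0.06, 0.786667, 0.04, 0.026667, 0.06, 0.026667, giving H' = 0.848424.
Difference = |1.588430 − 0.848424| = 0.740006, i.e. 0.7400 to 4 decimal places.

0.7400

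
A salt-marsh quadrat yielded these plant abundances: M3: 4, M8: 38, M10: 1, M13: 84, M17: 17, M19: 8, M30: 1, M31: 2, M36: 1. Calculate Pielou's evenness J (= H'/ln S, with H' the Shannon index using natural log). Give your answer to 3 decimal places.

Total N = 4+38+1+84+17+8+1+2+1 = 156, so the proportions are 0.02564, 0.24359, 0.00641, 0.53846, 0.10897, 0.05128, 0.00641, 0.01282, 0.00641 (working shown to 5 dp, full precision carried).
H' = −Σ pᵢ ln pᵢ = −((-0.09394) + (-0.34401) + (-0.03237) + (-0.33333) + (-0.24156) + (-0.15233) + (-0.03237) + (-0.05586) + (-0.03237)) = 1.31813.
With S = 9 species, ln S = 2.19722, so J = 1.31813/2.19722 = 0.59991, i.e. 0.600 to 3 decimal places.

0.600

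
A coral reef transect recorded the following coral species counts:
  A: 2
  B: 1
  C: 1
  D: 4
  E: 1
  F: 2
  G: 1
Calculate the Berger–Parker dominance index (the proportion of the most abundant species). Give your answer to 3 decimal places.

0.333

Total N = 2+1+1+4+1+2+1 = 12, so the proportions are 0.16667, 0.08333, 0.08333, 0.33333, 0.08333, 0.16667, 0.08333 (working shown to 5 dp, full precision carried).
The largest proportion is 0.33333, i.e. d = 0.333 to 3 decimal places.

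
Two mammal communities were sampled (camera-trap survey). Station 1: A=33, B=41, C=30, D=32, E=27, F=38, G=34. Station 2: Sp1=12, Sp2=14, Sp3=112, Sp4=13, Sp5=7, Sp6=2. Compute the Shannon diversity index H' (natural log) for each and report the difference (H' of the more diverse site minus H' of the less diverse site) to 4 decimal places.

0.8847

Station 1: N=235, proportions 0.140426, 0.174468, 0.12766, 0.13617, 0.114894, 0.161702, 0.144681, giving H' = 1.937488 (working shown to 6 dp, full precision carried).
Station 2: N=160, proportions 0.075, 0.0875, 0.7, 0.08125, 0.04375, 0.0125, giving H' = 1.052739.
Difference = |1.937488 − 1.052739| = 0.884749, i.e. 0.8847 to 4 decimal places.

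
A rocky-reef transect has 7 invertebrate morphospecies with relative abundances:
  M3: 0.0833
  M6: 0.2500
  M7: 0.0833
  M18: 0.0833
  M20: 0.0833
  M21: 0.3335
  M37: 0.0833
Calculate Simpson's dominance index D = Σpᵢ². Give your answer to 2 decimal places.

0.21

D = 0.0833² + 0.25² + 0.0833² + 0.0833² + 0.0833² + 0.3335² + 0.0833² = 0.0069 + 0.0625 + 0.0069 + 0.0069 + 0.0069 + 0.1112 + 0.0069 = 0.2084 (working shown to 4 dp, full precision carried).
To 2 decimal places, D = 0.21.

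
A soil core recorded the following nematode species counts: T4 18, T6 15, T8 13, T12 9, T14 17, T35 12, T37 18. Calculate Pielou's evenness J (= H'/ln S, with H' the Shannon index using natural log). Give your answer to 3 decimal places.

Total N = 18+15+13+9+17+12+18 = 102, so the proportions are 0.17647, 0.14706, 0.12745, 0.08824, 0.16667, 0.11765, 0.17647 (working shown to 5 dp, full precision carried).
H' = −Σ pᵢ ln pᵢ = −((-0.30611) + (-0.28190) + (-0.26255) + (-0.21421) + (-0.29863) + (-0.25177) + (-0.30611)) = 1.92128.
With S = 7 species, ln S = 1.94591, so J = 1.92128/1.94591 = 0.98734, i.e. 0.987 to 3 decimal places.

0.987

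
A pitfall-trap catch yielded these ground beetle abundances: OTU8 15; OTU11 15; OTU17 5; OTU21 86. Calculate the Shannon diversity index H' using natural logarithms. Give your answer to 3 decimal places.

Total N = 15+15+5+86 = 121, so the proportions are 0.12397, 0.12397, 0.04132, 0.71074 (working shown to 5 dp, full precision carried).
Each pᵢ ln pᵢ term: 0.12397×(-2.08774)=-0.25881, 0.12397×(-2.08774)=-0.25881, 0.04132×(-3.18635)=-0.13167, 0.71074×(-0.34144)=-0.24268.
Sum = -0.89197, so H' = 0.892.

0.892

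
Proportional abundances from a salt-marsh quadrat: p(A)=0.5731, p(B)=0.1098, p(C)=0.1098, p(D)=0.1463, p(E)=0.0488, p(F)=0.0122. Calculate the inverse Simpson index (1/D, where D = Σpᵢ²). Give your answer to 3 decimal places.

2.656

D = 0.5731² + 0.1098² + 0.1098² + 0.1463² + 0.0488² + 0.0122² = 0.328444 + 0.012056 + 0.012056 + 0.021404 + 0.002381 + 0.000149 = 0.376490 (working shown to 6 dp, full precision carried).
So 1/D = 2.65612, i.e. 2.656 to 3 decimal places.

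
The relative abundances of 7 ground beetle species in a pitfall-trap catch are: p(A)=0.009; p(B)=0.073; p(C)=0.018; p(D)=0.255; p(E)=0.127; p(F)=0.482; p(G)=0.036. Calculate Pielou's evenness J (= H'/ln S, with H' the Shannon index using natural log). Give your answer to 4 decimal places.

H' = −Σ pᵢ ln pᵢ = −((-0.042395) + (-0.191063) + (-0.072313) + (-0.348455) + (-0.262073) + (-0.351769) + (-0.119673)) = 1.387740 (working shown to 6 dp, full precision carried).
With S = 7 species, ln S = 1.945910, so J = 1.387740/1.945910 = 0.713157, i.e. 0.7132 to 4 decimal places.

0.7132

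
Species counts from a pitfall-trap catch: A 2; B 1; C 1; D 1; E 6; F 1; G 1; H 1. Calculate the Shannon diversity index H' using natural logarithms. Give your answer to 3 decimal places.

Total N = 2+1+1+1+6+1+1+1 = 14, so the proportions are 0.14286, 0.07143, 0.07143, 0.07143, 0.42857, 0.07143, 0.07143, 0.07143 (working shown to 5 dp, full precision carried).
Each pᵢ ln pᵢ term: 0.14286×(-1.94591)=-0.27799, 0.07143×(-2.63906)=-0.18850, 0.07143×(-2.63906)=-0.18850, 0.07143×(-2.63906)=-0.18850, 0.42857×(-0.84730)=-0.36313, 0.07143×(-2.63906)=-0.18850, 0.07143×(-2.63906)=-0.18850, 0.07143×(-2.63906)=-0.18850.
Sum = -1.77214, so H' = 1.772.

1.772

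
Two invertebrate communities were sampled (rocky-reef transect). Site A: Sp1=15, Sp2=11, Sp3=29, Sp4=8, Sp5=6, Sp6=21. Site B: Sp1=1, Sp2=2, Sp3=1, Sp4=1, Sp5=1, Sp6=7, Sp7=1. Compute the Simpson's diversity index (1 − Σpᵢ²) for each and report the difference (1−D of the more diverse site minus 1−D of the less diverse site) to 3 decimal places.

0.083

Site A: N=90, proportions 0.16667, 0.12222, 0.32222, 0.08889, 0.06667, 0.23333, giving 1−D = 0.78667 (working shown to 5 dp, full precision carried).
Site B: N=14, proportions 0.07143, 0.14286, 0.07143, 0.07143, 0.07143, 0.5, 0.07143, giving 1−D = 0.70408.
Difference = |0.78667 − 0.70408| = 0.08259, i.e. 0.083 to 3 decimal places.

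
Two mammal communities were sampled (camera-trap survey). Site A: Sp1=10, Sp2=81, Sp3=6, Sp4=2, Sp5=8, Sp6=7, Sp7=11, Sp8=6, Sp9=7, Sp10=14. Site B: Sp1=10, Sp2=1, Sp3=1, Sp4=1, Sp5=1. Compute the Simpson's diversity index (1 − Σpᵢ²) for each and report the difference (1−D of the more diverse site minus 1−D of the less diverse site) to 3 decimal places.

Site A: N=152, proportions 0.065789, 0.532895, 0.039474, 0.013158, 0.052632, 0.046053, 0.072368, 0.039474, 0.046053, 0.092105, giving 1−D = 0.687673 (working shown to 6 dp, full precision carried).
Site B: N=14, proportions 0.714286, 0.071429, 0.071429, 0.071429, 0.071429, giving 1−D = 0.469388.
Difference = |0.687673 − 0.469388| = 0.218285, i.e. 0.218 to 3 decimal places.

0.218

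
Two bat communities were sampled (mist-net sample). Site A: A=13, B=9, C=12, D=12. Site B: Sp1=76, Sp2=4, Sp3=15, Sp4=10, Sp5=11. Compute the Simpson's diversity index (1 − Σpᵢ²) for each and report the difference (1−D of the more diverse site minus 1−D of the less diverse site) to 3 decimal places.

Site A: N=46, proportions 0.282609, 0.195652, 0.26087, 0.26087, giving 1−D = 0.745747 (working shown to 6 dp, full precision carried).
Site B: N=116, proportions 0.655172, 0.034483, 0.12931, 0.086207, 0.094828, giving 1−D = 0.536415.
Difference = |0.745747 − 0.536415| = 0.209332, i.e. 0.209 to 3 decimal places.

0.209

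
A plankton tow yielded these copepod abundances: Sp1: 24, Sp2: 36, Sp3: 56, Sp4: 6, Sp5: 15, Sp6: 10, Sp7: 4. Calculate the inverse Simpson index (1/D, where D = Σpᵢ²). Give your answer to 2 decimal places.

4.23

Total N = 24+36+56+6+15+10+4 = 151, so the proportions are 0.15894, 0.238411, 0.370861, 0.039735, 0.099338, 0.066225, 0.02649 (working shown to 6 dp, full precision carried).
D = 0.15894² + 0.238411² + 0.370861² + 0.039735² + 0.099338² + 0.066225² + 0.02649² = 0.025262 + 0.056840 + 0.137538 + 0.001579 + 0.009868 + 0.004386 + 0.000702 = 0.236174.
So 1/D = 4.2342, i.e. 4.23 to 2 decimal places.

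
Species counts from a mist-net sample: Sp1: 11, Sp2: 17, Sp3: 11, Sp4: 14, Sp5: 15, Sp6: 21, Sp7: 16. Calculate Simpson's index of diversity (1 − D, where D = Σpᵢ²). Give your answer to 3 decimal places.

0.850

Total N = 11+17+11+14+15+21+16 = 105, so the proportions are 0.10476, 0.1619, 0.10476, 0.13333, 0.14286, 0.2, 0.15238 (working shown to 5 dp, full precision carried).
D = 0.10476² + 0.1619² + 0.10476² + 0.13333² + 0.14286² + 0.2² + 0.15238² = 0.01098 + 0.02621 + 0.01098 + 0.01778 + 0.02041 + 0.04000 + 0.02322 = 0.14957.
So 1 − D = 0.85043, i.e. 0.850 to 3 decimal places.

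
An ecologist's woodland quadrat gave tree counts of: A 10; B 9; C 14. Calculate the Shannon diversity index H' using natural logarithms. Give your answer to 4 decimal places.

Total N = 10+9+14 = 33, so the proportions are 0.30303, 0.272727, 0.424242 (working shown to 6 dp, full precision carried).
Each pᵢ ln pᵢ term: 0.30303×(-1.193922)=-0.361795, 0.272727×(-1.299283)=-0.354350, 0.424242×(-0.857450)=-0.363767.
Sum = -1.079911, so H' = 1.0799.

1.0799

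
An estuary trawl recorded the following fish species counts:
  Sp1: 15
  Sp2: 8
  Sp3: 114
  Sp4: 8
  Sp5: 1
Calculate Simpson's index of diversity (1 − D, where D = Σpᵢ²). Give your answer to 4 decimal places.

0.3737

Total N = 15+8+114+8+1 = 146, so the proportions are 0.10274, 0.054795, 0.780822, 0.054795, 0.006849 (working shown to 6 dp, full precision carried).
D = 0.10274² + 0.054795² + 0.780822² + 0.054795² + 0.006849² = 0.010555 + 0.003002 + 0.609683 + 0.003002 + 0.000047 = 0.626290.
So 1 − D = 0.373710, i.e. 0.3737 to 4 decimal places.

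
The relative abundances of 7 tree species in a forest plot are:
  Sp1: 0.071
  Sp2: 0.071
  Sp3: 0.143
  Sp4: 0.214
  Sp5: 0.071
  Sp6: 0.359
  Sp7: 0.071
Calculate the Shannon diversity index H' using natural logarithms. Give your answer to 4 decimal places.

1.7270

Each pᵢ ln pᵢ term (working shown to 6 dp, full precision carried): 0.071×(-2.645075)=-0.187800, 0.071×(-2.645075)=-0.187800, 0.143×(-1.944911)=-0.278122, 0.214×(-1.541779)=-0.329941, 0.071×(-2.645075)=-0.187800, 0.359×(-1.024433)=-0.367771, 0.071×(-2.645075)=-0.187800.
Sum = -1.727036, so H' = 1.7270.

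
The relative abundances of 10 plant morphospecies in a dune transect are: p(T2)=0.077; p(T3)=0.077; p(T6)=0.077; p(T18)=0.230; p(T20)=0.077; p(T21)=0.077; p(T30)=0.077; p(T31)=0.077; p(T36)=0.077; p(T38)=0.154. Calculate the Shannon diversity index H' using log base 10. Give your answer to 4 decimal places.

Each pᵢ log₁₀ pᵢ term (working shown to 6 dp, full precision carried): 0.077×(-1.113509)=-0.085740, 0.077×(-1.113509)=-0.085740, 0.077×(-1.113509)=-0.085740, 0.23×(-0.638272)=-0.146803, 0.077×(-1.113509)=-0.085740, 0.077×(-1.113509)=-0.085740, 0.077×(-1.113509)=-0.085740, 0.077×(-1.113509)=-0.085740, 0.077×(-1.113509)=-0.085740, 0.154×(-0.812479)=-0.125122.
Sum = -0.957846, so H' = 0.9578.

0.9578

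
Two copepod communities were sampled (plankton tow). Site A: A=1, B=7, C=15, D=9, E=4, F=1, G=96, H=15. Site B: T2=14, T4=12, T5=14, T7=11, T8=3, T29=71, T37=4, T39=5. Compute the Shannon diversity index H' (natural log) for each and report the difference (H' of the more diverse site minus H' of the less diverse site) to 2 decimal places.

0.32

Site A: N=148, proportions 0.0068, 0.0473, 0.1014, 0.0608, 0.027, 0.0068, 0.6486, 0.1014, giving H' = 1.2245 (working shown to 4 dp, full precision carried).
Site B: N=134, proportions 0.1045, 0.0896, 0.1045, 0.0821, 0.0224, 0.5299, 0.0299, 0.0373, giving H' = 1.5424.
Difference = |1.2245 − 1.5424| = 0.3179, i.e. 0.32 to 2 decimal places.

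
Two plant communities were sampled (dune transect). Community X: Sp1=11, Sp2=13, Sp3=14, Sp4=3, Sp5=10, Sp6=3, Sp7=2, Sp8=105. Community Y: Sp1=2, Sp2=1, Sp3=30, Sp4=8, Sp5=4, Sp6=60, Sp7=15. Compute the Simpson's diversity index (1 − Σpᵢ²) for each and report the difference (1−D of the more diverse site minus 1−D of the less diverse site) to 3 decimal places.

0.115

Community X: N=161, proportions 0.06832, 0.08075, 0.08696, 0.01863, 0.06211, 0.01863, 0.01242, 0.65217, giving 1−D = 0.55121 (working shown to 5 dp, full precision carried).
Community Y: N=120, proportions 0.01667, 0.00833, 0.25, 0.06667, 0.03333, 0.5, 0.125, giving 1−D = 0.66597.
Difference = |0.55121 − 0.66597| = 0.11476, i.e. 0.115 to 3 decimal places.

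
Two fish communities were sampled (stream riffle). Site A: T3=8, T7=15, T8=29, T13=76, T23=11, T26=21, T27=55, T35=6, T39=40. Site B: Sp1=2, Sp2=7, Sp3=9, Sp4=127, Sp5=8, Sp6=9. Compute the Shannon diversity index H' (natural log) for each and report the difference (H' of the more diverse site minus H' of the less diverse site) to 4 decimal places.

1.0624

Site A: N=261, proportions 0.030651, 0.057471, 0.111111, 0.291188, 0.042146, 0.08046, 0.210728, 0.022989, 0.153257, giving H' = 1.912932 (working shown to 6 dp, full precision carried).
Site B: N=162, proportions 0.012346, 0.04321, 0.055556, 0.783951, 0.049383, 0.055556, giving H' = 0.850528.
Difference = |1.912932 − 0.850528| = 1.062404, i.e. 1.0624 to 4 decimal places.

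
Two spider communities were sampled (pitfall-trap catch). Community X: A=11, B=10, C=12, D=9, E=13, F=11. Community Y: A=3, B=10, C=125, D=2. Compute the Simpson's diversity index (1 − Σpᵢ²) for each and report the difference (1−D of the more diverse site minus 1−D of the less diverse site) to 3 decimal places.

0.634

Community X: N=66, proportions 0.16667, 0.15152, 0.18182, 0.13636, 0.19697, 0.16667, giving 1−D = 0.83104 (working shown to 5 dp, full precision carried).
Community Y: N=140, proportions 0.02143, 0.07143, 0.89286, 0.01429, giving 1−D = 0.19704.
Difference = |0.83104 − 0.19704| = 0.63400, i.e. 0.634 to 3 decimal places.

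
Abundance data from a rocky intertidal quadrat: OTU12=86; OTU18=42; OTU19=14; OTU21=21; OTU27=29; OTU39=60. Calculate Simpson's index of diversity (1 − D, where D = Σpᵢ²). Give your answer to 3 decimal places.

Total N = 86+42+14+21+29+60 = 252, so the proportions are 0.34127, 0.16667, 0.05556, 0.08333, 0.11508, 0.2381 (working shown to 5 dp, full precision carried).
D = 0.34127² + 0.16667² + 0.05556² + 0.08333² + 0.11508² + 0.2381² = 0.11647 + 0.02778 + 0.00309 + 0.00694 + 0.01324 + 0.05669 = 0.22421.
So 1 − D = 0.77579, i.e. 0.776 to 3 decimal places.

0.776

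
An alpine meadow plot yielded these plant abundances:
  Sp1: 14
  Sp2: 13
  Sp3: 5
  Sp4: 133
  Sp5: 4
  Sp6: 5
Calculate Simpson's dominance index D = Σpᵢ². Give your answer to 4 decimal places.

Total N = 14+13+5+133+4+5 = 174, so the proportions are 0.08046, 0.074713, 0.028736, 0.764368, 0.022989, 0.028736 (working shown to 6 dp, full precision carried).
D = 0.08046² + 0.074713² + 0.028736² + 0.764368² + 0.022989² + 0.028736² = 0.006474 + 0.005582 + 0.000826 + 0.584258 + 0.000528 + 0.000826 = 0.598494.
To 4 decimal places, D = 0.5985.

0.5985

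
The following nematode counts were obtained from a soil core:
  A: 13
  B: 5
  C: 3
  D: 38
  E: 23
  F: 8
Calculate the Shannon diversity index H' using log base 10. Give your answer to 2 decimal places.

0.64

Total N = 13+5+3+38+23+8 = 90, so the proportions are 0.1444, 0.0556, 0.0333, 0.4222, 0.2556, 0.0889 (working shown to 4 dp, full precision carried).
Each pᵢ log₁₀ pᵢ term: 0.1444×(-0.8403)=-0.1214, 0.0556×(-1.2553)=-0.0697, 0.0333×(-1.4771)=-0.0492, 0.4222×(-0.3745)=-0.1581, 0.2556×(-0.5925)=-0.1514, 0.0889×(-1.0512)=-0.0934.
Sum = -0.6433, so H' = 0.64.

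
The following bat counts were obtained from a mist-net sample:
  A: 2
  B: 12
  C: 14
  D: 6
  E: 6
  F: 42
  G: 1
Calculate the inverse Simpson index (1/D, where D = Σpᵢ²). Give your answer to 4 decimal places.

3.1586

Total N = 2+12+14+6+6+42+1 = 83, so the proportions are 0.0240964, 0.1445783, 0.1686747, 0.0722892, 0.0722892, 0.5060241, 0.0120482 (working shown to 7 dp, full precision carried).
D = 0.0240964² + 0.1445783² + 0.1686747² + 0.0722892² + 0.0722892² + 0.5060241² + 0.0120482² = 0.0005806 + 0.0209029 + 0.0284512 + 0.0052257 + 0.0052257 + 0.2560604 + 0.0001452 = 0.3165917.
So 1/D = 3.158643, i.e. 3.1586 to 4 decimal places.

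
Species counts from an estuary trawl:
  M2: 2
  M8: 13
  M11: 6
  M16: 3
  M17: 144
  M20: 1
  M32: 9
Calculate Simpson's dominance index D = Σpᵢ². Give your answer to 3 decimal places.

Total N = 2+13+6+3+144+1+9 = 178, so the proportions are 0.01124, 0.07303, 0.03371, 0.01685, 0.80899, 0.00562, 0.05056 (working shown to 5 dp, full precision carried).
D = 0.01124² + 0.07303² + 0.03371² + 0.01685² + 0.80899² + 0.00562² + 0.05056² = 0.00013 + 0.00533 + 0.00114 + 0.00028 + 0.65446 + 0.00003 + 0.00256 = 0.66393.
To 3 decimal places, D = 0.664.

0.664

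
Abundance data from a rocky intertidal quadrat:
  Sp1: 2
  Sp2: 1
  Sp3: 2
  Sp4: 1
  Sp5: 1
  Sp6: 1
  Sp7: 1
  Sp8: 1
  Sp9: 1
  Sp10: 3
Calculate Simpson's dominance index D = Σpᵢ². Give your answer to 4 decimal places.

Total N = 2+1+2+1+1+1+1+1+1+3 = 14, so the proportions are 0.142857, 0.071429, 0.142857, 0.071429, 0.071429, 0.071429, 0.071429, 0.071429, 0.071429, 0.214286 (working shown to 6 dp, full precision carried).
D = 0.142857² + 0.071429² + 0.142857² + 0.071429² + 0.071429² + 0.071429² + 0.071429² + 0.071429² + 0.071429² + 0.214286² = 0.020408 + 0.005102 + 0.020408 + 0.005102 + 0.005102 + 0.005102 + 0.005102 + 0.005102 + 0.005102 + 0.045918 = 0.122449.
To 4 decimal places, D = 0.1224.

0.1224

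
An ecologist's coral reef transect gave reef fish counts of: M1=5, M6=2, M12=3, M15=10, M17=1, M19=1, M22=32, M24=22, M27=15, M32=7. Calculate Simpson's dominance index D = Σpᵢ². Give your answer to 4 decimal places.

Total N = 5+2+3+10+1+1+32+22+15+7 = 98, so the proportions are 0.05102, 0.020408, 0.030612, 0.102041, 0.010204, 0.010204, 0.326531, 0.22449, 0.153061, 0.071429 (working shown to 6 dp, full precision carried).
D = 0.05102² + 0.020408² + 0.030612² + 0.102041² + 0.010204² + 0.010204² + 0.326531² + 0.22449² + 0.153061² + 0.071429² = 0.002603 + 0.000416 + 0.000937 + 0.010412 + 0.000104 + 0.000104 + 0.106622 + 0.050396 + 0.023428 + 0.005102 = 0.200125.
To 4 decimal places, D = 0.2001.

0.2001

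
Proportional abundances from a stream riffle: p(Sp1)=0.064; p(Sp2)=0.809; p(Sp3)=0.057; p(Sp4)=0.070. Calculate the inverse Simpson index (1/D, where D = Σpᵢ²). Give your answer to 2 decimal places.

1.50

D = 0.064² + 0.809² + 0.057² + 0.07² = 0.00410 + 0.65448 + 0.00325 + 0.00490 = 0.66673 (working shown to 5 dp, full precision carried).
So 1/D = 1.4999, i.e. 1.50 to 2 decimal places.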